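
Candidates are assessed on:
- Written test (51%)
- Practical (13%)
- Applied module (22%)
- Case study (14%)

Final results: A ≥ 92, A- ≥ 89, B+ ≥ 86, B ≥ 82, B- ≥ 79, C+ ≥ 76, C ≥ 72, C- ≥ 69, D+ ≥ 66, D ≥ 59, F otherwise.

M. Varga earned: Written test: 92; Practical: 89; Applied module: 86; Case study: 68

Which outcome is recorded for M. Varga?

B+

Weighted total:
  Written test 92 × 0.51 = 46.92
  Practical 89 × 0.13 = 11.57
  Applied module 86 × 0.22 = 18.92
  Case study 68 × 0.14 = 9.52
Sum = 86.93
86.93 is ≥ 86 and < 89 → B+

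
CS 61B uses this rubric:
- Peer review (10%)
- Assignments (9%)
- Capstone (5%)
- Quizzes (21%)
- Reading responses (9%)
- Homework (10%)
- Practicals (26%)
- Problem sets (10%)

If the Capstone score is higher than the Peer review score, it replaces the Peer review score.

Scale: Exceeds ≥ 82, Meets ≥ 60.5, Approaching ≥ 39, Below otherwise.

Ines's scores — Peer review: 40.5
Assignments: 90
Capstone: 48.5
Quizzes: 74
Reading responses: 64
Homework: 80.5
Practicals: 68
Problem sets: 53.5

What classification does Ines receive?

Meets

Capstone (48.5) > Peer review (40.5), so Peer review counts as 48.5.
Weighted total:
  Peer review 48.5 × 0.1 = 4.85
  Assignments 90 × 0.09 = 8.1
  Capstone 48.5 × 0.05 = 2.425
  Quizzes 74 × 0.21 = 15.54
  Reading responses 64 × 0.09 = 5.76
  Homework 80.5 × 0.1 = 8.05
  Practicals 68 × 0.26 = 17.68
  Problem sets 53.5 × 0.1 = 5.35
Sum = 67.755
67.755 is ≥ 60.5 and < 82 → Meets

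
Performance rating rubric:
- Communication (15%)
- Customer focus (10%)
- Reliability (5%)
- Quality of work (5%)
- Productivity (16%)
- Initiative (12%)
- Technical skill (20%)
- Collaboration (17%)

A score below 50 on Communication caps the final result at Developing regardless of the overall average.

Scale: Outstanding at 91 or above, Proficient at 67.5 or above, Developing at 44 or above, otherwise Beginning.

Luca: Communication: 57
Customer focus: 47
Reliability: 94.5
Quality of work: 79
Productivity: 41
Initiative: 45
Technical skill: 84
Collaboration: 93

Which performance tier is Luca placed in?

Communication score 57 ≥ 50: minimum met.
Weighted total:
  Communication 57 × 0.15 = 8.55
  Customer focus 47 × 0.1 = 4.7
  Reliability 94.5 × 0.05 = 4.725
  Quality of work 79 × 0.05 = 3.95
  Productivity 41 × 0.16 = 6.56
  Initiative 45 × 0.12 = 5.4
  Technical skill 84 × 0.2 = 16.8
  Collaboration 93 × 0.17 = 15.81
Sum = 66.495
66.495 is ≥ 44 and < 67.5 → Developing

Developing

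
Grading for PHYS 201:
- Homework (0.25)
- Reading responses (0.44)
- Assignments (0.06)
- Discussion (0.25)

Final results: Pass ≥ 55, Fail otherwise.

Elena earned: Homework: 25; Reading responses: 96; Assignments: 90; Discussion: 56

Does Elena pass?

Weighted total:
  Homework 25 × 0.25 = 6.25
  Reading responses 96 × 0.44 = 42.24
  Assignments 90 × 0.06 = 5.4
  Discussion 56 × 0.25 = 14
Sum = 67.89
67.89 ≥ 55 → Pass

Pass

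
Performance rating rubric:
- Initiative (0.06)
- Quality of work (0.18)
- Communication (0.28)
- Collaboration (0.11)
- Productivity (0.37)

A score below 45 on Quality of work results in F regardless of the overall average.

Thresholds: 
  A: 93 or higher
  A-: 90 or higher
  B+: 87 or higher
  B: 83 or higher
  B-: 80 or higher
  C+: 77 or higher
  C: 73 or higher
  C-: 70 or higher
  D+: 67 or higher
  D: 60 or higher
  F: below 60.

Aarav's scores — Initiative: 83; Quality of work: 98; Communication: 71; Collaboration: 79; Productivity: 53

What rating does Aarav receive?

C-

Quality of work score 98 ≥ 45: minimum met.
Weighted total:
  Initiative 83 × 0.06 = 4.98
  Quality of work 98 × 0.18 = 17.64
  Communication 71 × 0.28 = 19.88
  Collaboration 79 × 0.11 = 8.69
  Productivity 53 × 0.37 = 19.61
Sum = 70.8
70.8 is ≥ 70 and < 73 → C-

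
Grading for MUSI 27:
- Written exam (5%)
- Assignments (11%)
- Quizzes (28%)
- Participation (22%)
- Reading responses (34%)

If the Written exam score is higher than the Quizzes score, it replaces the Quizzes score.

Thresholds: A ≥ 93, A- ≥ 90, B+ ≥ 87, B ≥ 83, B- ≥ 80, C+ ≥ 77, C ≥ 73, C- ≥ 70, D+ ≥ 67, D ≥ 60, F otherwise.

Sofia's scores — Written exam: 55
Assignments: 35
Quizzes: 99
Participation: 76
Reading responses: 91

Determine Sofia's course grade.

B-

Written exam (55) ≤ Quizzes (99), so Quizzes stays at 99.
Weighted total:
  Written exam 55 × 0.05 = 2.75
  Assignments 35 × 0.11 = 3.85
  Quizzes 99 × 0.28 = 27.72
  Participation 76 × 0.22 = 16.72
  Reading responses 91 × 0.34 = 30.94
Sum = 81.98
81.98 is ≥ 80 and < 83 → B-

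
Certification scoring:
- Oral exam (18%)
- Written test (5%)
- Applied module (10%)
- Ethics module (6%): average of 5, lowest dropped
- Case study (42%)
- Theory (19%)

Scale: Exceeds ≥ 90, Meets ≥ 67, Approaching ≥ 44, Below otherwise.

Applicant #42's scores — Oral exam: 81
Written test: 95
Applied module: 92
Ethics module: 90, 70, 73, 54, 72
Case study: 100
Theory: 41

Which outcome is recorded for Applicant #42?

Meets

Ethics module: drop 54 → average of remaining 4 = 305/4 = 76.25
Weighted total:
  Oral exam 81 × 0.18 = 14.58
  Written test 95 × 0.05 = 4.75
  Applied module 92 × 0.1 = 9.2
  Ethics module 76.25 × 0.06 = 4.575
  Case study 100 × 0.42 = 42
  Theory 41 × 0.19 = 7.79
Sum = 82.895
82.895 is ≥ 67 and < 90 → Meets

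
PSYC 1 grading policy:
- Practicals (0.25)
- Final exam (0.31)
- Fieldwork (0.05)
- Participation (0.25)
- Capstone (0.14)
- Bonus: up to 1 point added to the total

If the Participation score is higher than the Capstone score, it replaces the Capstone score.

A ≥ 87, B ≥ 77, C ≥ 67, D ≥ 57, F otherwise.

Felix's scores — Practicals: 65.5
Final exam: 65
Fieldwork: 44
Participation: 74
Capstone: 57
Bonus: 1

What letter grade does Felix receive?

C

Participation (74) > Capstone (57), so Capstone counts as 74.
Weighted total:
  Practicals 65.5 × 0.25 = 16.375
  Final exam 65 × 0.31 = 20.15
  Fieldwork 44 × 0.05 = 2.2
  Participation 74 × 0.25 = 18.5
  Capstone 74 × 0.14 = 10.36
Sum = 67.585
Bonus: 67.585 + 1 = 68.585
68.585 is ≥ 67 and < 77 → C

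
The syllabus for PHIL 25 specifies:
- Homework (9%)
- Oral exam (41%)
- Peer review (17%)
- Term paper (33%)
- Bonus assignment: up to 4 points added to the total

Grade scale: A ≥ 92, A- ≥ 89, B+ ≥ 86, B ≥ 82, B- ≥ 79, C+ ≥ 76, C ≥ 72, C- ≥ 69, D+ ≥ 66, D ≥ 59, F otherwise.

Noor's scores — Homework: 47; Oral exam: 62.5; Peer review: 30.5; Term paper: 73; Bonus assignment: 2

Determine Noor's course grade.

Weighted total:
  Homework 47 × 0.09 = 4.23
  Oral exam 62.5 × 0.41 = 25.625
  Peer review 30.5 × 0.17 = 5.185
  Term paper 73 × 0.33 = 24.09
Sum = 59.13
Bonus assignment: 59.13 + 2 = 61.13
61.13 is ≥ 59 and < 66 → D

D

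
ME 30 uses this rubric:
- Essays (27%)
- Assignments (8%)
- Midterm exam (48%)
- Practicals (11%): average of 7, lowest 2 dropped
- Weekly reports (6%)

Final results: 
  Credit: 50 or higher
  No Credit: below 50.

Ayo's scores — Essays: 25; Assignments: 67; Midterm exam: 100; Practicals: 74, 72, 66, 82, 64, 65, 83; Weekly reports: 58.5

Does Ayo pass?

Practicals: drop 64, 65 → average of remaining 5 = 377/5 = 75.4
Weighted total:
  Essays 25 × 0.27 = 6.75
  Assignments 67 × 0.08 = 5.36
  Midterm exam 100 × 0.48 = 48
  Practicals 75.4 × 0.11 = 8.294
  Weekly reports 58.5 × 0.06 = 3.51
Sum = 71.914
71.914 ≥ 50 → Credit

Credit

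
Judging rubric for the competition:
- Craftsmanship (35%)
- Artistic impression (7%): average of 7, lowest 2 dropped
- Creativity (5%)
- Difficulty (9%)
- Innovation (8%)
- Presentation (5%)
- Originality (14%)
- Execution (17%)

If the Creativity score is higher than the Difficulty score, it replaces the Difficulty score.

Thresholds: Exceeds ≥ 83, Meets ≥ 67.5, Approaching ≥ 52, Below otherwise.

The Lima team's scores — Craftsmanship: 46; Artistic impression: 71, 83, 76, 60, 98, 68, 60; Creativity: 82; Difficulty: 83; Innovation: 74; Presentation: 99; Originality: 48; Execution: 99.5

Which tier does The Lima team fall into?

Meets

Artistic impression: drop 60, 60 → average of remaining 5 = 396/5 = 79.2
Creativity (82) ≤ Difficulty (83), so Difficulty stays at 83.
Weighted total:
  Craftsmanship 46 × 0.35 = 16.1
  Artistic impression 79.2 × 0.07 = 5.544
  Creativity 82 × 0.05 = 4.1
  Difficulty 83 × 0.09 = 7.47
  Innovation 74 × 0.08 = 5.92
  Presentation 99 × 0.05 = 4.95
  Originality 48 × 0.14 = 6.72
  Execution 99.5 × 0.17 = 16.915
Sum = 67.719
67.719 is ≥ 67.5 and < 83 → Meets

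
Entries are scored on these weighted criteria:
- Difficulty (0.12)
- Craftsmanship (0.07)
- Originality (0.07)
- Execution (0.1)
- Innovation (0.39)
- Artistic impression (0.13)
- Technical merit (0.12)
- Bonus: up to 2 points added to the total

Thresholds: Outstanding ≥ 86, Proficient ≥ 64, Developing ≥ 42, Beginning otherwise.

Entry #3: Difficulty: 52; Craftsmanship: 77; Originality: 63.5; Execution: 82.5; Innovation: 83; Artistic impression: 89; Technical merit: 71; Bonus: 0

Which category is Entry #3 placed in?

Proficient

Weighted total:
  Difficulty 52 × 0.12 = 6.24
  Craftsmanship 77 × 0.07 = 5.39
  Originality 63.5 × 0.07 = 4.445
  Execution 82.5 × 0.1 = 8.25
  Innovation 83 × 0.39 = 32.37
  Artistic impression 89 × 0.13 = 11.57
  Technical merit 71 × 0.12 = 8.52
Sum = 76.785
Bonus: 76.785 + 0 = 76.785
76.785 is ≥ 64 and < 86 → Proficient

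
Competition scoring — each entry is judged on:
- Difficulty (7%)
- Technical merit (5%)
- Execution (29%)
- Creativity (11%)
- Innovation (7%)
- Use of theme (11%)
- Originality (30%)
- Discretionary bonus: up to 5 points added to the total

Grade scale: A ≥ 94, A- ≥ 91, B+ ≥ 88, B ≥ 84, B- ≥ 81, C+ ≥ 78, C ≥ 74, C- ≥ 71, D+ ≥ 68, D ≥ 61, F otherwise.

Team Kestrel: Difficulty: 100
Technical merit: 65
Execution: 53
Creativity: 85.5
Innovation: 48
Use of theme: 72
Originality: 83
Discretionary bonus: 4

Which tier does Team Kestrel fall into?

C

Weighted total:
  Difficulty 100 × 0.07 = 7
  Technical merit 65 × 0.05 = 3.25
  Execution 53 × 0.29 = 15.37
  Creativity 85.5 × 0.11 = 9.405
  Innovation 48 × 0.07 = 3.36
  Use of theme 72 × 0.11 = 7.92
  Originality 83 × 0.3 = 24.9
Sum = 71.205
Discretionary bonus: 71.205 + 4 = 75.205
75.205 is ≥ 74 and < 78 → C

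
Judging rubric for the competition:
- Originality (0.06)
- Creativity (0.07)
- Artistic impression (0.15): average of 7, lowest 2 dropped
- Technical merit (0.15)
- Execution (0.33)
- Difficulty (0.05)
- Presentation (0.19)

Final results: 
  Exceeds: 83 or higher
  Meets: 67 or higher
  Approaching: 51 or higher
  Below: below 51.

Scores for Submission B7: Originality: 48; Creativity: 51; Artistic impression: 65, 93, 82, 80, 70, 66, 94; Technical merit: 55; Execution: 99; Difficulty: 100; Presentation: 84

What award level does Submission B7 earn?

Meets

Artistic impression: drop 65, 66 → average of remaining 5 = 419/5 = 83.8
Weighted total:
  Originality 48 × 0.06 = 2.88
  Creativity 51 × 0.07 = 3.57
  Artistic impression 83.8 × 0.15 = 12.57
  Technical merit 55 × 0.15 = 8.25
  Execution 99 × 0.33 = 32.67
  Difficulty 100 × 0.05 = 5
  Presentation 84 × 0.19 = 15.96
Sum = 80.9
80.9 is ≥ 67 and < 83 → Meets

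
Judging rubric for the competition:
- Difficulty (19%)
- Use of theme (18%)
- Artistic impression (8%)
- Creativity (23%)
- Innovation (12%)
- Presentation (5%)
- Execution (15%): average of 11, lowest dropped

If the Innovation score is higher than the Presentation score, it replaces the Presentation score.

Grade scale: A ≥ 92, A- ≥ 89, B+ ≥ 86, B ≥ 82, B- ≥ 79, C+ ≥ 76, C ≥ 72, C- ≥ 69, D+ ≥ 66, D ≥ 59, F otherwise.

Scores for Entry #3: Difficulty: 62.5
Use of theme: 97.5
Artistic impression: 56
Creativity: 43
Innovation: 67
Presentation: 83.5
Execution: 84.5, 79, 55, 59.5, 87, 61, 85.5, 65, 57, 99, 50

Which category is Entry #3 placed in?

D+

Execution: drop 50 → average of remaining 10 = 732.5/10 = 73.25
Innovation (67) ≤ Presentation (83.5), so Presentation stays at 83.5.
Weighted total:
  Difficulty 62.5 × 0.19 = 11.875
  Use of theme 97.5 × 0.18 = 17.55
  Artistic impression 56 × 0.08 = 4.48
  Creativity 43 × 0.23 = 9.89
  Innovation 67 × 0.12 = 8.04
  Presentation 83.5 × 0.05 = 4.175
  Execution 73.25 × 0.15 = 10.9875
Sum = 66.9975
66.9975 is ≥ 66 and < 69 → D+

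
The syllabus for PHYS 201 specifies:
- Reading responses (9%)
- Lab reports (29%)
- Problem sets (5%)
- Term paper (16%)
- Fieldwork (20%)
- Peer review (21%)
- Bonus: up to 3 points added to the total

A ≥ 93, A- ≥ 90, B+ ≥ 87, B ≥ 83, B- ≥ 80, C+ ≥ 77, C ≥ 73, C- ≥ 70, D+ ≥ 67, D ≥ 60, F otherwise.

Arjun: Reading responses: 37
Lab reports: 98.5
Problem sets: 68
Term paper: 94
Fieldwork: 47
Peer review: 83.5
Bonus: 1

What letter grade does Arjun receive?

C+

Weighted total:
  Reading responses 37 × 0.09 = 3.33
  Lab reports 98.5 × 0.29 = 28.565
  Problem sets 68 × 0.05 = 3.4
  Term paper 94 × 0.16 = 15.04
  Fieldwork 47 × 0.2 = 9.4
  Peer review 83.5 × 0.21 = 17.535
Sum = 77.27
Bonus: 77.27 + 1 = 78.27
78.27 is ≥ 77 and < 80 → C+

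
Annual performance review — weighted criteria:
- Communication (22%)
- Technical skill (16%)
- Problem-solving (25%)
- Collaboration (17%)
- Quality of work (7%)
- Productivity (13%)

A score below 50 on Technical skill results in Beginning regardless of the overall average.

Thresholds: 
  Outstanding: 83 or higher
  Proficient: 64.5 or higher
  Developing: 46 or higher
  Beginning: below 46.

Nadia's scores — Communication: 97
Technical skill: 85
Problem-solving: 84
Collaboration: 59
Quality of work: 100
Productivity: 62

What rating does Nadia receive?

Technical skill score 85 ≥ 50: minimum met.
Weighted total:
  Communication 97 × 0.22 = 21.34
  Technical skill 85 × 0.16 = 13.6
  Problem-solving 84 × 0.25 = 21
  Collaboration 59 × 0.17 = 10.03
  Quality of work 100 × 0.07 = 7
  Productivity 62 × 0.13 = 8.06
Sum = 81.03
81.03 is ≥ 64.5 and < 83 → Proficient

Proficient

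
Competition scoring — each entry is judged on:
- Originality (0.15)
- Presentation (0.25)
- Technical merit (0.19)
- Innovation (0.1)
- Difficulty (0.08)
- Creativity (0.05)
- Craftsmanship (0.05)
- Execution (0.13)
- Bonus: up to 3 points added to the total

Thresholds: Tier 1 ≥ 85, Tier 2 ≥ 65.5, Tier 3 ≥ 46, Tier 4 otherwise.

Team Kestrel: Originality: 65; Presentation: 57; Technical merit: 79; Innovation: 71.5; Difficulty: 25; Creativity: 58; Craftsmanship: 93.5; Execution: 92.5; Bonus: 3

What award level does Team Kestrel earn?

Tier 2

Weighted total:
  Originality 65 × 0.15 = 9.75
  Presentation 57 × 0.25 = 14.25
  Technical merit 79 × 0.19 = 15.01
  Innovation 71.5 × 0.1 = 7.15
  Difficulty 25 × 0.08 = 2
  Creativity 58 × 0.05 = 2.9
  Craftsmanship 93.5 × 0.05 = 4.675
  Execution 92.5 × 0.13 = 12.025
Sum = 67.76
Bonus: 67.76 + 3 = 70.76
70.76 is ≥ 65.5 and < 85 → Tier 2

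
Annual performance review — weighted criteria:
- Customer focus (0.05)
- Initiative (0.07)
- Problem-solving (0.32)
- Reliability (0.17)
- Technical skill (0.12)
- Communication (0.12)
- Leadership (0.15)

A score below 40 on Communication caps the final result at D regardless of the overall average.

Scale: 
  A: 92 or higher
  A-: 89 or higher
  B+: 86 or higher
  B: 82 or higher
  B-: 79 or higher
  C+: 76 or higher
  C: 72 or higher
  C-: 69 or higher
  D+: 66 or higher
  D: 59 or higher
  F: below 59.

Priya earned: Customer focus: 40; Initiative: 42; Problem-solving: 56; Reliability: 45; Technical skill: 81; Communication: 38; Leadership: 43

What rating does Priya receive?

F

Communication score 38 < 40: minimum not met.
Weighted total:
  Customer focus 40 × 0.05 = 2
  Initiative 42 × 0.07 = 2.94
  Problem-solving 56 × 0.32 = 17.92
  Reliability 45 × 0.17 = 7.65
  Technical skill 81 × 0.12 = 9.72
  Communication 38 × 0.12 = 4.56
  Leadership 43 × 0.15 = 6.45
Sum = 51.24
51.24 would be F; cap at D applies → F.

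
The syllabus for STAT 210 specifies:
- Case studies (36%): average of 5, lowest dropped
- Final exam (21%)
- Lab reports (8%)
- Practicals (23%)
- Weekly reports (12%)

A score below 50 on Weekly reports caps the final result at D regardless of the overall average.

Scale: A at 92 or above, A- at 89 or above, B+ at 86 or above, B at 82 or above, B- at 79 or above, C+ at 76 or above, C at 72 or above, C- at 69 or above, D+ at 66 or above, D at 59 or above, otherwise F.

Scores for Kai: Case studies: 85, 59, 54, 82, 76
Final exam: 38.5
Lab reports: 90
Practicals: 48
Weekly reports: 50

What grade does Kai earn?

D

Case studies: drop 54 → average of remaining 4 = 302/4 = 75.5
Weekly reports score 50 ≥ 50: minimum met.
Weighted total:
  Case studies 75.5 × 0.36 = 27.18
  Final exam 38.5 × 0.21 = 8.085
  Lab reports 90 × 0.08 = 7.2
  Practicals 48 × 0.23 = 11.04
  Weekly reports 50 × 0.12 = 6
Sum = 59.505
59.505 is ≥ 59 and < 66 → D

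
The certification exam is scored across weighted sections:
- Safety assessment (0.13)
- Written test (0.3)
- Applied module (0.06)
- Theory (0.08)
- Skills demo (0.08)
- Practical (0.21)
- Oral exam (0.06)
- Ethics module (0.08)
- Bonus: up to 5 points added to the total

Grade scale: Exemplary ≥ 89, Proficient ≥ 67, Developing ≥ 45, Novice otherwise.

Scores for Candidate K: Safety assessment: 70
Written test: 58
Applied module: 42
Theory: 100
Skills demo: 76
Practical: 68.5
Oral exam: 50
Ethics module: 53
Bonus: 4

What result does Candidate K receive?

Weighted total:
  Safety assessment 70 × 0.13 = 9.1
  Written test 58 × 0.3 = 17.4
  Applied module 42 × 0.06 = 2.52
  Theory 100 × 0.08 = 8
  Skills demo 76 × 0.08 = 6.08
  Practical 68.5 × 0.21 = 14.385
  Oral exam 50 × 0.06 = 3
  Ethics module 53 × 0.08 = 4.24
Sum = 64.725
Bonus: 64.725 + 4 = 68.725
68.725 is ≥ 67 and < 89 → Proficient

Proficient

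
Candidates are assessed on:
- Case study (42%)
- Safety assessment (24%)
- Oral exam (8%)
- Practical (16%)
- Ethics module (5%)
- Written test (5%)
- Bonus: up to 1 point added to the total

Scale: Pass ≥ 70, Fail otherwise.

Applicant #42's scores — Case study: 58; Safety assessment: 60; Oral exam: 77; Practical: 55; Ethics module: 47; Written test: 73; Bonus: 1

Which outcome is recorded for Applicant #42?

Fail

Weighted total:
  Case study 58 × 0.42 = 24.36
  Safety assessment 60 × 0.24 = 14.4
  Oral exam 77 × 0.08 = 6.16
  Practical 55 × 0.16 = 8.8
  Ethics module 47 × 0.05 = 2.35
  Written test 73 × 0.05 = 3.65
Sum = 59.72
Bonus: 59.72 + 1 = 60.72
60.72 < 70 → Fail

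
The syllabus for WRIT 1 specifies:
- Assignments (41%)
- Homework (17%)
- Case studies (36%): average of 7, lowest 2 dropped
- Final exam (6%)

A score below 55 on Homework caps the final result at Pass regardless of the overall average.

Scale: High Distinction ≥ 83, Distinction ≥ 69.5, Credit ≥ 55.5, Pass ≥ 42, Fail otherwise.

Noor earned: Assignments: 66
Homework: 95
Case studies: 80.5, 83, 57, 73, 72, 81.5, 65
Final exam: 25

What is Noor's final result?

Distinction

Case studies: drop 57, 65 → average of remaining 5 = 390/5 = 78
Homework score 95 ≥ 55: minimum met.
Weighted total:
  Assignments 66 × 0.41 = 27.06
  Homework 95 × 0.17 = 16.15
  Case studies 78 × 0.36 = 28.08
  Final exam 25 × 0.06 = 1.5
Sum = 72.79
72.79 is ≥ 69.5 and < 83 → Distinction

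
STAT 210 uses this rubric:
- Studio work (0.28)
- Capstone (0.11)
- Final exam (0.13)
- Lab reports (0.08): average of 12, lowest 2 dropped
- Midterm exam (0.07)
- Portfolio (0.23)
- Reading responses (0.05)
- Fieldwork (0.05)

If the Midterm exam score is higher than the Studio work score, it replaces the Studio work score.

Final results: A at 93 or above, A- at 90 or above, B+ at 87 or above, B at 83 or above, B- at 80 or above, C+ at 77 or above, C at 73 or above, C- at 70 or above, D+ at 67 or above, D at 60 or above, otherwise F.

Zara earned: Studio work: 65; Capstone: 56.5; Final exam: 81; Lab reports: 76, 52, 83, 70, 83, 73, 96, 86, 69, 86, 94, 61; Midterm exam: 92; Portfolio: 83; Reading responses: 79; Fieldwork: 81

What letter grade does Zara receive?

Lab reports: drop 52, 61 → average of remaining 10 = 816/10 = 81.6
Midterm exam (92) > Studio work (65), so Studio work counts as 92.
Weighted total:
  Studio work 92 × 0.28 = 25.76
  Capstone 56.5 × 0.11 = 6.215
  Final exam 81 × 0.13 = 10.53
  Lab reports 81.6 × 0.08 = 6.528
  Midterm exam 92 × 0.07 = 6.44
  Portfolio 83 × 0.23 = 19.09
  Reading responses 79 × 0.05 = 3.95
  Fieldwork 81 × 0.05 = 4.05
Sum = 82.563
82.563 is ≥ 80 and < 83 → B-

B-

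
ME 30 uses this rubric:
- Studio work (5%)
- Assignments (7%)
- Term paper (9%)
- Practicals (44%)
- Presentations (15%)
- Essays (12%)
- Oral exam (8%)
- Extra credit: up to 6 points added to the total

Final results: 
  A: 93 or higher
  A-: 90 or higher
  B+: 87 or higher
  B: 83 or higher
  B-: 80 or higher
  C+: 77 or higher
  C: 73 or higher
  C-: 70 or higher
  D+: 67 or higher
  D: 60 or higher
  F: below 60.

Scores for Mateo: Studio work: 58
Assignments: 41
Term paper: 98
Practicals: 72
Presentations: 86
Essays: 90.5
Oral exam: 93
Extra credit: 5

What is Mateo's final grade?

B-

Weighted total:
  Studio work 58 × 0.05 = 2.9
  Assignments 41 × 0.07 = 2.87
  Term paper 98 × 0.09 = 8.82
  Practicals 72 × 0.44 = 31.68
  Presentations 86 × 0.15 = 12.9
  Essays 90.5 × 0.12 = 10.86
  Oral exam 93 × 0.08 = 7.44
Sum = 77.47
Extra credit: 77.47 + 5 = 82.47
82.47 is ≥ 80 and < 83 → B-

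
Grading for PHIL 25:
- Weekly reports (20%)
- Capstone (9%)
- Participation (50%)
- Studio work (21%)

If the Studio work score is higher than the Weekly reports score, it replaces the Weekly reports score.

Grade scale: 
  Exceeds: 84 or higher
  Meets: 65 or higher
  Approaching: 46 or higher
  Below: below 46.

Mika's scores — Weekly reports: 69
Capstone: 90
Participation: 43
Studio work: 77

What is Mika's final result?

Approaching

Studio work (77) > Weekly reports (69), so Weekly reports counts as 77.
Weighted total:
  Weekly reports 77 × 0.2 = 15.4
  Capstone 90 × 0.09 = 8.1
  Participation 43 × 0.5 = 21.5
  Studio work 77 × 0.21 = 16.17
Sum = 61.17
61.17 is ≥ 46 and < 65 → Approaching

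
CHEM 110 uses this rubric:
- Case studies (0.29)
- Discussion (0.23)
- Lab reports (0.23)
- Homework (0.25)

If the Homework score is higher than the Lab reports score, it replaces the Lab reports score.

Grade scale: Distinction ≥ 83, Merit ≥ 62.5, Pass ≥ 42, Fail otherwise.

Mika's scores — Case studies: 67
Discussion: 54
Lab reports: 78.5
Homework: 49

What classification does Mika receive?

Homework (49) ≤ Lab reports (78.5), so Lab reports stays at 78.5.
Weighted total:
  Case studies 67 × 0.29 = 19.43
  Discussion 54 × 0.23 = 12.42
  Lab reports 78.5 × 0.23 = 18.055
  Homework 49 × 0.25 = 12.25
Sum = 62.155
62.155 is ≥ 42 and < 62.5 → Pass

Pass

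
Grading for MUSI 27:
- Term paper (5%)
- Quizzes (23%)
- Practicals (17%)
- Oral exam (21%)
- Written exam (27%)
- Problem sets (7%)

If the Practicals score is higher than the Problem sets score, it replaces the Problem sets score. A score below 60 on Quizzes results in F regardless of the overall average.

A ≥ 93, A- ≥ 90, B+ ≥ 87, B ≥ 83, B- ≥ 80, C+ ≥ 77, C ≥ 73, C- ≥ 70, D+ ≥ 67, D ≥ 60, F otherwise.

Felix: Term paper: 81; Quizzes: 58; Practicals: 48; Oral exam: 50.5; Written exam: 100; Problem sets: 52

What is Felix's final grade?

Practicals (48) ≤ Problem sets (52), so Problem sets stays at 52.
Quizzes score 58 < 60: minimum not met.
Weighted total:
  Term paper 81 × 0.05 = 4.05
  Quizzes 58 × 0.23 = 13.34
  Practicals 48 × 0.17 = 8.16
  Oral exam 50.5 × 0.21 = 10.605
  Written exam 100 × 0.27 = 27
  Problem sets 52 × 0.07 = 3.64
Sum = 66.795
Because the Quizzes minimum was not met, the result is F.

F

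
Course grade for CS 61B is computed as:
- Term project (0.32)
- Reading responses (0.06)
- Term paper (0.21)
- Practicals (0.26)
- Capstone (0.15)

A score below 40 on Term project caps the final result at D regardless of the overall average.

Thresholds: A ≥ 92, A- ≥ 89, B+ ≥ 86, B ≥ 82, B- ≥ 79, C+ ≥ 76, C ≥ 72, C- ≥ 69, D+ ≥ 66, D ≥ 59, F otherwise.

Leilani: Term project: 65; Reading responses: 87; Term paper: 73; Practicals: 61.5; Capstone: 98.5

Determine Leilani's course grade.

C

Term project score 65 ≥ 40: minimum met.
Weighted total:
  Term project 65 × 0.32 = 20.8
  Reading responses 87 × 0.06 = 5.22
  Term paper 73 × 0.21 = 15.33
  Practicals 61.5 × 0.26 = 15.99
  Capstone 98.5 × 0.15 = 14.775
Sum = 72.115
72.115 is ≥ 72 and < 76 → C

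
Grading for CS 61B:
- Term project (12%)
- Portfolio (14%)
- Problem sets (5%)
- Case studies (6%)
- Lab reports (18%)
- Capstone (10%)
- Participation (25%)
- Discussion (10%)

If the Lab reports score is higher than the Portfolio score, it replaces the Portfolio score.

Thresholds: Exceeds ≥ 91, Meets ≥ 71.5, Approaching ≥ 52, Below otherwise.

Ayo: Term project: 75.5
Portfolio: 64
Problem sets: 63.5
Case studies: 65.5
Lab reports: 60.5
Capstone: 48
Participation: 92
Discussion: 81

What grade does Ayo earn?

Meets

Lab reports (60.5) ≤ Portfolio (64), so Portfolio stays at 64.
Weighted total:
  Term project 75.5 × 0.12 = 9.06
  Portfolio 64 × 0.14 = 8.96
  Problem sets 63.5 × 0.05 = 3.175
  Case studies 65.5 × 0.06 = 3.93
  Lab reports 60.5 × 0.18 = 10.89
  Capstone 48 × 0.1 = 4.8
  Participation 92 × 0.25 = 23
  Discussion 81 × 0.1 = 8.1
Sum = 71.915
71.915 is ≥ 71.5 and < 91 → Meets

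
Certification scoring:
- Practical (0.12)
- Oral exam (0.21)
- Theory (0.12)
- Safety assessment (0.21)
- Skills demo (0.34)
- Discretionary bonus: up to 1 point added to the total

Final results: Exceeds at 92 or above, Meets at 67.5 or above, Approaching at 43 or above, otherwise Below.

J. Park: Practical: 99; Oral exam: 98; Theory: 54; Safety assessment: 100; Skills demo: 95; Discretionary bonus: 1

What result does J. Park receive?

Weighted total:
  Practical 99 × 0.12 = 11.88
  Oral exam 98 × 0.21 = 20.58
  Theory 54 × 0.12 = 6.48
  Safety assessment 100 × 0.21 = 21
  Skills demo 95 × 0.34 = 32.3
Sum = 92.24
Discretionary bonus: 92.24 + 1 = 93.24
93.24 ≥ 92 → Exceeds

Exceeds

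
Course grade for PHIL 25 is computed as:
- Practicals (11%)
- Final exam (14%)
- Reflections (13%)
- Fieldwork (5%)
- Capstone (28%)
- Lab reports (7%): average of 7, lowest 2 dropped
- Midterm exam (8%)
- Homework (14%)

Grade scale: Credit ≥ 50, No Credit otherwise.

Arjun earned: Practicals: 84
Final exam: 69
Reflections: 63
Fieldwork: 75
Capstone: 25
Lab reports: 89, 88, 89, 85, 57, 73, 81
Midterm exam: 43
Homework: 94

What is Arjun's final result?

Lab reports: drop 57, 73 → average of remaining 5 = 432/5 = 86.4
Weighted total:
  Practicals 84 × 0.11 = 9.24
  Final exam 69 × 0.14 = 9.66
  Reflections 63 × 0.13 = 8.19
  Fieldwork 75 × 0.05 = 3.75
  Capstone 25 × 0.28 = 7
  Lab reports 86.4 × 0.07 = 6.048
  Midterm exam 43 × 0.08 = 3.44
  Homework 94 × 0.14 = 13.16
Sum = 60.488
60.488 ≥ 50 → Credit

Credit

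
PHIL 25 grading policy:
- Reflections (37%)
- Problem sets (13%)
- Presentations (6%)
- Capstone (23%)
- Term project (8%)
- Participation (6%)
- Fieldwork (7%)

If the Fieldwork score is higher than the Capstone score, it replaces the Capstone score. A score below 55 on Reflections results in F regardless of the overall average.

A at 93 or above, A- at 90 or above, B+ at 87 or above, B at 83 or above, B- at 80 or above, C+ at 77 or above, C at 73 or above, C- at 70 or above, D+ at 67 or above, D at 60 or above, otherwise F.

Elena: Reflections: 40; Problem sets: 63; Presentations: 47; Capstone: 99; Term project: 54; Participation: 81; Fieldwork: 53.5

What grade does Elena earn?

Fieldwork (53.5) ≤ Capstone (99), so Capstone stays at 99.
Reflections score 40 < 55: minimum not met.
Weighted total:
  Reflections 40 × 0.37 = 14.8
  Problem sets 63 × 0.13 = 8.19
  Presentations 47 × 0.06 = 2.82
  Capstone 99 × 0.23 = 22.77
  Term project 54 × 0.08 = 4.32
  Participation 81 × 0.06 = 4.86
  Fieldwork 53.5 × 0.07 = 3.745
Sum = 61.505
Because the Reflections minimum was not met, the result is F.

F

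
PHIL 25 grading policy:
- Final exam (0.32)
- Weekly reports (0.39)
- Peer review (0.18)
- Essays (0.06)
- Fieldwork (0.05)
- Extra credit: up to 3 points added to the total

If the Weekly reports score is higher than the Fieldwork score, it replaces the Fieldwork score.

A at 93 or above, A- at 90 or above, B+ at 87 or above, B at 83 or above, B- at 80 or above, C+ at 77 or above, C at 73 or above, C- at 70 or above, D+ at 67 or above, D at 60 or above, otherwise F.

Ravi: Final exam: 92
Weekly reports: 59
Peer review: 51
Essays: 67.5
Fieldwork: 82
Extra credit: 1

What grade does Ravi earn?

Weekly reports (59) ≤ Fieldwork (82), so Fieldwork stays at 82.
Weighted total:
  Final exam 92 × 0.32 = 29.44
  Weekly reports 59 × 0.39 = 23.01
  Peer review 51 × 0.18 = 9.18
  Essays 67.5 × 0.06 = 4.05
  Fieldwork 82 × 0.05 = 4.1
Sum = 69.78
Extra credit: 69.78 + 1 = 70.78
70.78 is ≥ 70 and < 73 → C-

C-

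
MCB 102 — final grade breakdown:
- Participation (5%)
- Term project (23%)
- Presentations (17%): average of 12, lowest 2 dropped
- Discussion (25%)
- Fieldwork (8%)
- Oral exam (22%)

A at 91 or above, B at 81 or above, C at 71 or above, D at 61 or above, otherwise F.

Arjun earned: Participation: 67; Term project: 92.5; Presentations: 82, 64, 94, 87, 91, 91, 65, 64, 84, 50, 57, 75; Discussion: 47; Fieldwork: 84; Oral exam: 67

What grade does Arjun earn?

Presentations: drop 50, 57 → average of remaining 10 = 797/10 = 79.7
Weighted total:
  Participation 67 × 0.05 = 3.35
  Term project 92.5 × 0.23 = 21.275
  Presentations 79.7 × 0.17 = 13.549
  Discussion 47 × 0.25 = 11.75
  Fieldwork 84 × 0.08 = 6.72
  Oral exam 67 × 0.22 = 14.74
Sum = 71.384
71.384 is ≥ 71 and < 81 → C

C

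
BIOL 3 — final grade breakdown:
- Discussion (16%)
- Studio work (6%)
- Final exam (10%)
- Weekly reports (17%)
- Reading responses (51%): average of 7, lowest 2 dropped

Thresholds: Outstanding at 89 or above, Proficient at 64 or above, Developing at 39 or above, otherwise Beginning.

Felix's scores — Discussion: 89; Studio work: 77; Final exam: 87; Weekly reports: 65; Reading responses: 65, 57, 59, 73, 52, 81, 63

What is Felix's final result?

Reading responses: drop 52, 57 → average of remaining 5 = 341/5 = 68.2
Weighted total:
  Discussion 89 × 0.16 = 14.24
  Studio work 77 × 0.06 = 4.62
  Final exam 87 × 0.1 = 8.7
  Weekly reports 65 × 0.17 = 11.05
  Reading responses 68.2 × 0.51 = 34.782
Sum = 73.392
73.392 is ≥ 64 and < 89 → Proficient

Proficient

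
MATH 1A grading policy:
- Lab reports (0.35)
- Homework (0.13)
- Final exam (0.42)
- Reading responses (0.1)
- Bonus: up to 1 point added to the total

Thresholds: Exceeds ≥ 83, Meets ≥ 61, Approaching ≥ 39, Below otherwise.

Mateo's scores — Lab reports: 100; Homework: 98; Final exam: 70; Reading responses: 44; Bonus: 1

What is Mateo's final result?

Weighted total:
  Lab reports 100 × 0.35 = 35
  Homework 98 × 0.13 = 12.74
  Final exam 70 × 0.42 = 29.4
  Reading responses 44 × 0.1 = 4.4
Sum = 81.54
Bonus: 81.54 + 1 = 82.54
82.54 is ≥ 61 and < 83 → Meets

Meets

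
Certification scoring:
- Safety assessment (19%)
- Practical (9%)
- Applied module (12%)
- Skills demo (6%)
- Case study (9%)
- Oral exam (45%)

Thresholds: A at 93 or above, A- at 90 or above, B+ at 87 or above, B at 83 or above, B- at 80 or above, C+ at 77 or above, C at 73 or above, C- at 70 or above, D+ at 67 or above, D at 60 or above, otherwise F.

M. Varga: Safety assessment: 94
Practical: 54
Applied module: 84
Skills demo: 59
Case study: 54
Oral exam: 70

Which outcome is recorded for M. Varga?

C-

Weighted total:
  Safety assessment 94 × 0.19 = 17.86
  Practical 54 × 0.09 = 4.86
  Applied module 84 × 0.12 = 10.08
  Skills demo 59 × 0.06 = 3.54
  Case study 54 × 0.09 = 4.86
  Oral exam 70 × 0.45 = 31.5
Sum = 72.7
72.7 is ≥ 70 and < 73 → C-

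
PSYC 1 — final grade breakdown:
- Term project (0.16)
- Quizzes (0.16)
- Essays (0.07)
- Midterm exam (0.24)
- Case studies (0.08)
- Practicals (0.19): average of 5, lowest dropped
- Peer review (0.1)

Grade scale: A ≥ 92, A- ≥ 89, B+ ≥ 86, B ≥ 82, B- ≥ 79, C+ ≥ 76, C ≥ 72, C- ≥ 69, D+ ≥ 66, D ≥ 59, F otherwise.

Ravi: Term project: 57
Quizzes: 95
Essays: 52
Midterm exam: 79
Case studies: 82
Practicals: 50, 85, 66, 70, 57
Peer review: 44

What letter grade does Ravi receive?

C-

Practicals: drop 50 → average of remaining 4 = 278/4 = 69.5
Weighted total:
  Term project 57 × 0.16 = 9.12
  Quizzes 95 × 0.16 = 15.2
  Essays 52 × 0.07 = 3.64
  Midterm exam 79 × 0.24 = 18.96
  Case studies 82 × 0.08 = 6.56
  Practicals 69.5 × 0.19 = 13.205
  Peer review 44 × 0.1 = 4.4
Sum = 71.085
71.085 is ≥ 69 and < 72 → C-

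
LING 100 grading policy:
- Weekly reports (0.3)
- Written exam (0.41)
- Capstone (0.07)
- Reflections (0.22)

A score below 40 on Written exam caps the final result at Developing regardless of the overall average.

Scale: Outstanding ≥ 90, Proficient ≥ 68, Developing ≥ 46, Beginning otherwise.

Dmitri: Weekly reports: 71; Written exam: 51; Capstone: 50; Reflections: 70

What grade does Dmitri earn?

Developing

Written exam score 51 ≥ 40: minimum met.
Weighted total:
  Weekly reports 71 × 0.3 = 21.3
  Written exam 51 × 0.41 = 20.91
  Capstone 50 × 0.07 = 3.5
  Reflections 70 × 0.22 = 15.4
Sum = 61.11
61.11 is ≥ 46 and < 68 → Developing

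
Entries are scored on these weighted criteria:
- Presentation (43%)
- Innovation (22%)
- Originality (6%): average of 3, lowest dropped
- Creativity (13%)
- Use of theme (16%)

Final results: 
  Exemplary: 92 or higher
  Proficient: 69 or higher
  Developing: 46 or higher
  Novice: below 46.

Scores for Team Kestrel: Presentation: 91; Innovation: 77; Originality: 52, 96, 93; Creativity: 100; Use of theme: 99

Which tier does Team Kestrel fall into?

Originality: drop 52 → average of remaining 2 = 189/2 = 94.5
Weighted total:
  Presentation 91 × 0.43 = 39.13
  Innovation 77 × 0.22 = 16.94
  Originality 94.5 × 0.06 = 5.67
  Creativity 100 × 0.13 = 13
  Use of theme 99 × 0.16 = 15.84
Sum = 90.58
90.58 is ≥ 69 and < 92 → Proficient

Proficient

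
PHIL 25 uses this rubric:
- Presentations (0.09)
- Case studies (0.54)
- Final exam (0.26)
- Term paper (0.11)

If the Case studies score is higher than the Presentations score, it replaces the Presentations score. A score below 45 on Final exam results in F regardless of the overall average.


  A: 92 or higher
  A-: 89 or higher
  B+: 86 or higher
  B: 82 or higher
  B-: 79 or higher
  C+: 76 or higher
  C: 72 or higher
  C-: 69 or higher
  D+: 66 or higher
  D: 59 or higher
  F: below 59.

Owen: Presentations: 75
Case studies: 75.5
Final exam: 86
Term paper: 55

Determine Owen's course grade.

C

Case studies (75.5) > Presentations (75), so Presentations counts as 75.5.
Final exam score 86 ≥ 45: minimum met.
Weighted total:
  Presentations 75.5 × 0.09 = 6.795
  Case studies 75.5 × 0.54 = 40.77
  Final exam 86 × 0.26 = 22.36
  Term paper 55 × 0.11 = 6.05
Sum = 75.975
75.975 is ≥ 72 and < 76 → C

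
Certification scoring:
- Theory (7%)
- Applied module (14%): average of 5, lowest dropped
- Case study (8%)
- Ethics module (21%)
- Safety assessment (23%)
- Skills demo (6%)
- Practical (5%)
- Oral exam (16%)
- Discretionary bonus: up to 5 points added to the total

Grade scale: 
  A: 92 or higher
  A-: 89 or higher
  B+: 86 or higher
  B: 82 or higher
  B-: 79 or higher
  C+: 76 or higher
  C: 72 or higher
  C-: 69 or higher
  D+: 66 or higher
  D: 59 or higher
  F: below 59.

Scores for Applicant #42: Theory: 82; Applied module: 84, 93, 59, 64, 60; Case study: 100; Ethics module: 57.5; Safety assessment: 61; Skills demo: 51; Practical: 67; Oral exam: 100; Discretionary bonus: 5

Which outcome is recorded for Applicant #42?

Applied module: drop 59 → average of remaining 4 = 301/4 = 75.25
Weighted total:
  Theory 82 × 0.07 = 5.74
  Applied module 75.25 × 0.14 = 10.535
  Case study 100 × 0.08 = 8
  Ethics module 57.5 × 0.21 = 12.075
  Safety assessment 61 × 0.23 = 14.03
  Skills demo 51 × 0.06 = 3.06
  Practical 67 × 0.05 = 3.35
  Oral exam 100 × 0.16 = 16
Sum = 72.79
Discretionary bonus: 72.79 + 5 = 77.79
77.79 is ≥ 76 and < 79 → C+

C+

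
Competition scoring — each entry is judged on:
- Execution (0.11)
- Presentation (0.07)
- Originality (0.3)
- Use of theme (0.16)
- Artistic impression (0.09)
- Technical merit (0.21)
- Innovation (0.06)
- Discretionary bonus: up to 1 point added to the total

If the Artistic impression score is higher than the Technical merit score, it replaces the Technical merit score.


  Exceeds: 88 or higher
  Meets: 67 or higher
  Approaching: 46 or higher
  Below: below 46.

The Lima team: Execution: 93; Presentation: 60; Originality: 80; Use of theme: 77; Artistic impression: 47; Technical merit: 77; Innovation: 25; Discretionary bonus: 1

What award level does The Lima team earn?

Meets

Artistic impression (47) ≤ Technical merit (77), so Technical merit stays at 77.
Weighted total:
  Execution 93 × 0.11 = 10.23
  Presentation 60 × 0.07 = 4.2
  Originality 80 × 0.3 = 24
  Use of theme 77 × 0.16 = 12.32
  Artistic impression 47 × 0.09 = 4.23
  Technical merit 77 × 0.21 = 16.17
  Innovation 25 × 0.06 = 1.5
Sum = 72.65
Discretionary bonus: 72.65 + 1 = 73.65
73.65 is ≥ 67 and < 88 → Meets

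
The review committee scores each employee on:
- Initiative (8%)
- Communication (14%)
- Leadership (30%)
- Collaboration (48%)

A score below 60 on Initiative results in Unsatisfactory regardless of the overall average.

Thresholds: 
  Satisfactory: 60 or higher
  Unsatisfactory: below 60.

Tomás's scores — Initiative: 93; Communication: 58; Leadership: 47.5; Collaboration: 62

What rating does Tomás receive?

Initiative score 93 ≥ 60: minimum met.
Weighted total:
  Initiative 93 × 0.08 = 7.44
  Communication 58 × 0.14 = 8.12
  Leadership 47.5 × 0.3 = 14.25
  Collaboration 62 × 0.48 = 29.76
Sum = 59.57
59.57 < 60 → Unsatisfactory

Unsatisfactory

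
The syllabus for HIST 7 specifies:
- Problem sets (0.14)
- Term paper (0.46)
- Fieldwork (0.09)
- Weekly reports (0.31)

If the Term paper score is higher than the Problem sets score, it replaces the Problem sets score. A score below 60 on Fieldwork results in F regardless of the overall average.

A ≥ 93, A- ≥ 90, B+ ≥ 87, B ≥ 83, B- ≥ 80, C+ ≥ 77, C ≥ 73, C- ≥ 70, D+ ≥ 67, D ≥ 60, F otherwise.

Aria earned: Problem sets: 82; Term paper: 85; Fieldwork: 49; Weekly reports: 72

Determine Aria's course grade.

Term paper (85) > Problem sets (82), so Problem sets counts as 85.
Fieldwork score 49 < 60: minimum not met.
Weighted total:
  Problem sets 85 × 0.14 = 11.9
  Term paper 85 × 0.46 = 39.1
  Fieldwork 49 × 0.09 = 4.41
  Weekly reports 72 × 0.31 = 22.32
Sum = 77.73
Because the Fieldwork minimum was not met, the result is F.

F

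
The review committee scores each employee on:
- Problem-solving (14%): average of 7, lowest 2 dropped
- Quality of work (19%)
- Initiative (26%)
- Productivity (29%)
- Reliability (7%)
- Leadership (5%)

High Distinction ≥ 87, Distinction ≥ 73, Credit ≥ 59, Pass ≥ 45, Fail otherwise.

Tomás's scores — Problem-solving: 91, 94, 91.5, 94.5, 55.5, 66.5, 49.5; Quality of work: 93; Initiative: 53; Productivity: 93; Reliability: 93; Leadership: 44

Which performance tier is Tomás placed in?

Problem-solving: drop 49.5, 55.5 → average of remaining 5 = 437.5/5 = 87.5
Weighted total:
  Problem-solving 87.5 × 0.14 = 12.25
  Quality of work 93 × 0.19 = 17.67
  Initiative 53 × 0.26 = 13.78
  Productivity 93 × 0.29 = 26.97
  Reliability 93 × 0.07 = 6.51
  Leadership 44 × 0.05 = 2.2
Sum = 79.38
79.38 is ≥ 73 and < 87 → Distinction

Distinction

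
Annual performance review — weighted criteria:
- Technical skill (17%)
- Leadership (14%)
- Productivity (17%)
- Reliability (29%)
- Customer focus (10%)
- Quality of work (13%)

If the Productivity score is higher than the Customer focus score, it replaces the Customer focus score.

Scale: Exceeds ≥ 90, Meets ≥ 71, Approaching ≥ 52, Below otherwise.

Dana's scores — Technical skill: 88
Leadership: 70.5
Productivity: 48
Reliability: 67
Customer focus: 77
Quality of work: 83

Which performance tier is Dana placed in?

Productivity (48) ≤ Customer focus (77), so Customer focus stays at 77.
Weighted total:
  Technical skill 88 × 0.17 = 14.96
  Leadership 70.5 × 0.14 = 9.87
  Productivity 48 × 0.17 = 8.16
  Reliability 67 × 0.29 = 19.43
  Customer focus 77 × 0.1 = 7.7
  Quality of work 83 × 0.13 = 10.79
Sum = 70.91
70.91 is ≥ 52 and < 71 → Approaching

Approaching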